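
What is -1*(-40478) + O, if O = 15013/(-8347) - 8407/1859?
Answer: 628001998498/15517073 ≈ 40472.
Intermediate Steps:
O = -98082396/15517073 (O = 15013*(-1/8347) - 8407*1/1859 = -15013/8347 - 8407/1859 = -98082396/15517073 ≈ -6.3209)
-1*(-40478) + O = -1*(-40478) - 98082396/15517073 = 40478 - 98082396/15517073 = 628001998498/15517073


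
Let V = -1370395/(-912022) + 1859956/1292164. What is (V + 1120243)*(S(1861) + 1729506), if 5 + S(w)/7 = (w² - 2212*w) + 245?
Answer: -937760759261313820561449/294620498902 ≈ -3.1829e+12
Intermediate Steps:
V = 866773968953/294620498902 (V = -1370395*(-1/912022) + 1859956*(1/1292164) = 1370395/912022 + 464989/323041 = 866773968953/294620498902 ≈ 2.9420)
S(w) = 1680 - 15484*w + 7*w² (S(w) = -35 + 7*((w² - 2212*w) + 245) = -35 + 7*(245 + w² - 2212*w) = -35 + (1715 - 15484*w + 7*w²) = 1680 - 15484*w + 7*w²)
(V + 1120243)*(S(1861) + 1729506) = (866773968953/294620498902 + 1120243)*((1680 - 15484*1861 + 7*1861²) + 1729506) = 330047418325442139*((1680 - 28815724 + 7*3463321) + 1729506)/294620498902 = 330047418325442139*((1680 - 28815724 + 24243247) + 1729506)/294620498902 = 330047418325442139*(-4570797 + 1729506)/294620498902 = (330047418325442139/294620498902)*(-2841291) = -937760759261313820561449/294620498902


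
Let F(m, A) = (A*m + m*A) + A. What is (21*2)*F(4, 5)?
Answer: 1890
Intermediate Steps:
F(m, A) = A + 2*A*m (F(m, A) = (A*m + A*m) + A = 2*A*m + A = A + 2*A*m)
(21*2)*F(4, 5) = (21*2)*(5*(1 + 2*4)) = 42*(5*(1 + 8)) = 42*(5*9) = 42*45 = 1890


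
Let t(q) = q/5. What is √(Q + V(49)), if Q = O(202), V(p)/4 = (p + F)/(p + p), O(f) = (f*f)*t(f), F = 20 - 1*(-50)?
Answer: √2019395910/35 ≈ 1283.9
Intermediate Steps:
F = 70 (F = 20 + 50 = 70)
t(q) = q/5 (t(q) = q*(⅕) = q/5)
O(f) = f³/5 (O(f) = (f*f)*(f/5) = f²*(f/5) = f³/5)
V(p) = 2*(70 + p)/p (V(p) = 4*((p + 70)/(p + p)) = 4*((70 + p)/((2*p))) = 4*((70 + p)*(1/(2*p))) = 4*((70 + p)/(2*p)) = 2*(70 + p)/p)
Q = 8242408/5 (Q = (⅕)*202³ = (⅕)*8242408 = 8242408/5 ≈ 1.6485e+6)
√(Q + V(49)) = √(8242408/5 + (2 + 140/49)) = √(8242408/5 + (2 + 140*(1/49))) = √(8242408/5 + (2 + 20/7)) = √(8242408/5 + 34/7) = √(57697026/35) = √2019395910/35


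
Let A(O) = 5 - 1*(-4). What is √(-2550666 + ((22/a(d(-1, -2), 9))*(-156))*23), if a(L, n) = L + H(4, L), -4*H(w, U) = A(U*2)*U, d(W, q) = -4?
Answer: I*√64161330/5 ≈ 1602.0*I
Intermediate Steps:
A(O) = 9 (A(O) = 5 + 4 = 9)
H(w, U) = -9*U/4
a(L, n) = -5*L/4 (a(L, n) = L - 9*L/4 = -5*L/4)
√(-2550666 + ((22/a(d(-1, -2), 9))*(-156))*23) = √(-2550666 + ((22/((-5/4*(-4))))*(-156))*23) = √(-2550666 + ((22/5)*(-156))*23) = √(-2550666 - 3432/5*23) = √(-2550666 - 78936/5) = √(-12832266/5) = I*√64161330/5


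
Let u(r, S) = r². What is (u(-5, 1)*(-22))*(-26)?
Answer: 14300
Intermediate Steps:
(u(-5, 1)*(-22))*(-26) = ((-5)²*(-22))*(-26) = (25*(-22))*(-26) = -550*(-26) = 14300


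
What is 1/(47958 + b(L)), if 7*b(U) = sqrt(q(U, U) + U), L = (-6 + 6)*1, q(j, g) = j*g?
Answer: 1/47958 ≈ 2.0852e-5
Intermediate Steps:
q(j, g) = g*j
L = 0 (L = 0*1 = 0)
b(U) = sqrt(U + U**2)/7 (b(U) = sqrt(U*U + U)/7 = sqrt(U**2 + U)/7 = sqrt(U + U**2)/7)
1/(47958 + b(L)) = 1/(47958 + sqrt(0*(1 + 0))/7) = 1/(47958 + sqrt(0*1)/7) = 1/(47958 + sqrt(0)/7) = 1/(47958 + (1/7)*0) = 1/(47958 + 0) = 1/47958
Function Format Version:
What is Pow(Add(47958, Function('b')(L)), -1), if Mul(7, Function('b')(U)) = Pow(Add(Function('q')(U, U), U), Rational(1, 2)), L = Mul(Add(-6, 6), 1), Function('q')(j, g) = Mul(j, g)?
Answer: Rational(1, 47958) ≈ 2.0852e-5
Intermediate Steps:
Function('q')(j, g) = Mul(g, j)
L = 0 (L = Mul(0, 1) = 0)
Function('b')(U) = Mul(Rational(1, 7), Pow(Add(U, Pow(U, 2)), Rational(1, 2))) (Function('b')(U) = Mul(Rational(1, 7), Pow(Add(Mul(U, U), U), Rational(1, 2))) = Mul(Rational(1, 7), Pow(Add(Pow(U, 2), U), Rational(1, 2))) = Mul(Rational(1, 7), Pow(Add(U, Pow(U, 2)), Rational(1, 2))))
Pow(Add(47958, Function('b')(L)), -1) = Pow(Add(47958, Mul(Rational(1, 7), Pow(Mul(0, Add(1, 0)), Rational(1, 2)))), -1) = Pow(Add(47958, Mul(Rational(1, 7), Pow(Mul(0, 1), Rational(1, 2)))), -1) = Pow(Add(47958, Mul(Rational(1, 7), Pow(0, Rational(1, 2)))), -1) = Pow(Add(47958, Mul(Rational(1, 7), 0)), -1) = Pow(Add(47958, 0), -1) = Pow(47958, -1) = Rational(1, 47958)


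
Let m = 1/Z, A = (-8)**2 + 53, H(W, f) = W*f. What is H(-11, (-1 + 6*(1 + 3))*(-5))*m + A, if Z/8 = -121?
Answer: 10181/88 ≈ 115.69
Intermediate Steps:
Z = -968 (Z = 8*(-121) = -968)
A = 117 (A = 64 + 53 = 117)
m = -1/968 (m = 1/(-968) = -1/968 ≈ -0.0010331)
H(-11, (-1 + 6*(1 + 3))*(-5))*m + A = -11*(-1 + 6*(1 + 3))*(-5)*(-1/968) + 117 = -11*(-1 + 6*4)*(-5)*(-1/968) + 117 = -11*(-1 + 24)*(-5)*(-1/968) + 117 = -253*(-5)*(-1/968) + 117 = -11*(-115)*(-1/968) + 117 = 1265*(-1/968) + 117 = -115/88 + 117 = 10181/88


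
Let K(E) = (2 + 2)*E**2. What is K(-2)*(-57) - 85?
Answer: -997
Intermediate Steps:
K(E) = 4*E**2
K(-2)*(-57) - 85 = (4*(-2)**2)*(-57) - 85 = (4*4)*(-57) - 85 = 16*(-57) - 85 = -912 - 85 = -997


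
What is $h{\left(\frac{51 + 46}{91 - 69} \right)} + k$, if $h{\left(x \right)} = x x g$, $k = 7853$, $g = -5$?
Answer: $\frac{3753807}{484} \approx 7755.8$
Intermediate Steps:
$h{\left(x \right)} = - 5 x^{2}$ ($h{\left(x \right)} = x x \left(-5\right) = x^{2} \left(-5\right) = - 5 x^{2}$)
$h{\left(\frac{51 + 46}{91 - 69} \right)} + k = - 5 \left(\frac{51 + 46}{91 - 69}\right)^{2} + 7853 = - 5 \left(\frac{97}{22}\right)^{2} + 7853 = \left(-5\right) \frac{9409}{484} + 7853 = - \frac{47045}{484} + 7853 = \frac{3753807}{484}$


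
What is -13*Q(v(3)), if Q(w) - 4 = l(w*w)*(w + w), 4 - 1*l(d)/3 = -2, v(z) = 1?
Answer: -520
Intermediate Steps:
l(d) = 18 (l(d) = 12 - 3*(-2) = 12 + 6 = 18)
Q(w) = 4 + 36*w (Q(w) = 4 + 18*(w + w) = 4 + 18*(2*w) = 4 + 36*w)
-13*Q(v(3)) = -13*(4 + 36*1) = -13*(4 + 36) = -13*40 = -520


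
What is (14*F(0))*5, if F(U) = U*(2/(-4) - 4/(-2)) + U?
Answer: 0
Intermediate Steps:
F(U) = 5*U/2 (F(U) = U*(2*(-¼) - 4*(-½)) + U = U*(-½ + 2) + U = U*(3/2) + U = 3*U/2 + U = 5*U/2)
(14*F(0))*5 = (14*((5/2)*0))*5 = (14*0)*5 = 0*5 = 0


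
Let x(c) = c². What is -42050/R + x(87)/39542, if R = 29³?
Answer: -1757599/1146718 ≈ -1.5327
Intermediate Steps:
R = 24389
-42050/R + x(87)/39542 = -42050/24389 + 87²/39542 = -42050*1/24389 + 7569*(1/39542) = -50/29 + 7569/39542 = -1757599/1146718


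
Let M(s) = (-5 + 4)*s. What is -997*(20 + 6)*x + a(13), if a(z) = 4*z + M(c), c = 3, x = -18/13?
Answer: 35941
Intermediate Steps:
x = -18/13 (x = -18*1/13 = -18/13 ≈ -1.3846)
M(s) = -s
a(z) = -3 + 4*z (a(z) = 4*z - 1*3 = 4*z - 3 = -3 + 4*z)
-997*(20 + 6)*x + a(13) = -997*(20 + 6)*(-18)/13 + (-3 + 4*13) = -25922*(-18)/13 + (-3 + 52) = -997*(-36) + 49 = 35892 + 49 = 35941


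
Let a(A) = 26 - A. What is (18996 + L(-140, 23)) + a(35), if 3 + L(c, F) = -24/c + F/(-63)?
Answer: 5979899/315 ≈ 18984.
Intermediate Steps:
L(c, F) = -3 - 24/c - F/63 (L(c, F) = -3 + (-24/c + F/(-63)) = -3 + (-24/c + F*(-1/63)) = -3 + (-24/c - F/63) = -3 - 24/c - F/63)
(18996 + L(-140, 23)) + a(35) = (18996 + (-3 - 24/(-140) - 1/63*23)) + (26 - 1*35) = (18996 + (-3 - 24*(-1/140) - 23/63)) + (26 - 35) = (18996 + (-3 + 6/35 - 23/63)) - 9 = (18996 - 1006/315) - 9 = 5982734/315 - 9 = 5979899/315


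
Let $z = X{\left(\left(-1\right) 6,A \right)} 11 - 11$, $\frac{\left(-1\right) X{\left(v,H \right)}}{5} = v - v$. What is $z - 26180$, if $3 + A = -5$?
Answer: $-26191$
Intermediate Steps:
$A = -8$ ($A = -3 - 5 = -8$)
$X{\left(v,H \right)} = 0$ ($X{\left(v,H \right)} = - 5 \left(v - v\right) = \left(-5\right) 0 = 0$)
$z = -11$ ($z = 0 \cdot 11 - 11 = 0 - 11 = -11$)
$z - 26180 = -11 - 26180 = -26191$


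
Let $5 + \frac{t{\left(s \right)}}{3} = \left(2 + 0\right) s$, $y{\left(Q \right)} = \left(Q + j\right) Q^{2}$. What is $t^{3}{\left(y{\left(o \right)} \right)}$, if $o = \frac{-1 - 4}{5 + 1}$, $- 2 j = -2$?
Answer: $- \frac{136590875}{46656} \approx -2927.6$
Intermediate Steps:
$j = 1$ ($j = \left(- \frac{1}{2}\right) \left(-2\right) = 1$)
$o = - \frac{5}{6} \approx -0.83333$
$y{\left(Q \right)} = Q^{2} \left(1 + Q\right)$ ($y{\left(Q \right)} = \left(Q + 1\right) Q^{2} = \left(1 + Q\right) Q^{2} = Q^{2} \left(1 + Q\right)$)
$t{\left(s \right)} = -15 + 6 s$ ($t{\left(s \right)} = -15 + 3 \left(2 + 0\right) s = -15 + 3 \cdot 2 s = -15 + 6 s$)
$t^{3}{\left(y{\left(o \right)} \right)} = \left(-15 + 6 \left(- \frac{5}{6}\right)^{2} \left(1 - \frac{5}{6}\right)\right)^{3} = \left(-15 + 6 \cdot \frac{25}{36} \cdot \frac{1}{6}\right)^{3} = \left(-15 + 6 \cdot \frac{25}{216}\right)^{3} = \left(-15 + \frac{25}{36}\right)^{3} = \left(- \frac{515}{36}\right)^{3} = - \frac{136590875}{46656}$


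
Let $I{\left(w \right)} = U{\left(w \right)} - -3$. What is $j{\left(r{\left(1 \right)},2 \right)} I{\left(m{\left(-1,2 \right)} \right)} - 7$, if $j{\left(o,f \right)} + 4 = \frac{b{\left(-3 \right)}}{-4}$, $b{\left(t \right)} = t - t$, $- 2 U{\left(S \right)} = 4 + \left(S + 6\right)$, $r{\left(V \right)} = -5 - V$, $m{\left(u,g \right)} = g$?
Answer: $5$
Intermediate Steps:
$U{\left(S \right)} = -5 - \frac{S}{2}$ ($U{\left(S \right)} = - \frac{4 + \left(S + 6\right)}{2} = - \frac{4 + \left(6 + S\right)}{2} = - \frac{10 + S}{2} = -5 - \frac{S}{2}$)
$b{\left(t \right)} = 0$
$I{\left(w \right)} = -2 - \frac{w}{2}$ ($I{\left(w \right)} = \left(-5 - \frac{w}{2}\right) - -3 = \left(-5 - \frac{w}{2}\right) + 3 = -2 - \frac{w}{2}$)
$j{\left(o,f \right)} = -4$ ($j{\left(o,f \right)} = -4 + \frac{0}{-4} = -4 + 0 \left(- \frac{1}{4}\right) = -4 + 0 = -4$)
$j{\left(r{\left(1 \right)},2 \right)} I{\left(m{\left(-1,2 \right)} \right)} - 7 = - 4 \left(-2 - 1\right) - 7 = \left(-4\right) \left(-3\right) - 7 = 12 - 7 = 5$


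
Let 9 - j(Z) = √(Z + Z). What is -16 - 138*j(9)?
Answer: -1258 + 414*√2 ≈ -672.52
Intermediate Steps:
j(Z) = 9 - √2*√Z (j(Z) = 9 - √(Z + Z) = 9 - √(2*Z) = 9 - √2*√Z)
-16 - 138*j(9) = -16 - 138*(9 - √2*√9) = -16 - 138*(9 - 1*√2*3) = -16 - 138*(9 - 3*√2) = -16 + (-1242 + 414*√2) = -1258 + 414*√2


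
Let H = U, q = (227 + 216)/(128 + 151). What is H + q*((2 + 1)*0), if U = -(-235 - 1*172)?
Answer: 407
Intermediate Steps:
q = 443/279 ≈ 1.5878
U = 407 (U = -(-235 - 172) = -1*(-407) = 407)
H = 407
H + q*((2 + 1)*0) = 407 + 443*((2 + 1)*0)/279 = 407 + 443*(3*0)/279 = 407 + (443/279)*0 = 407 + 0 = 407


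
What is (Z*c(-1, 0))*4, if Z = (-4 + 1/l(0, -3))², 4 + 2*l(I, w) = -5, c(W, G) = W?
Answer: -5776/81 ≈ -71.309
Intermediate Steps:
l(I, w) = -9/2 (l(I, w) = -2 + (½)*(-5) = -2 - 5/2 = -9/2)
Z = 1444/81 (Z = (-4 + 1/(-9/2))² = (-4 - 2/9)² = (-38/9)² = 1444/81 ≈ 17.827)
(Z*c(-1, 0))*4 = ((1444/81)*(-1))*4 = -1444/81*4 = -5776/81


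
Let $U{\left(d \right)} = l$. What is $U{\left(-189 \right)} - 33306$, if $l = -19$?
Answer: $-33325$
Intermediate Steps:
$U{\left(d \right)} = -19$
$U{\left(-189 \right)} - 33306 = -19 - 33306 = -33325$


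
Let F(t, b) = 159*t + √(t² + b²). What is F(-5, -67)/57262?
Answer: -795/57262 + √4514/57262 ≈ -0.012710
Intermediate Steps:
F(t, b) = √(b² + t²) + 159*t (F(t, b) = 159*t + √(b² + t²) = √(b² + t²) + 159*t)
F(-5, -67)/57262 = (√((-67)² + (-5)²) + 159*(-5))/57262 = (√(4489 + 25) - 795)*(1/57262) = (√4514 - 795)*(1/57262) = (-795 + √4514)*(1/57262) = -795/57262 + √4514/57262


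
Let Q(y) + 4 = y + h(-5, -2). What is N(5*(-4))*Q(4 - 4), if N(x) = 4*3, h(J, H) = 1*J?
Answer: -108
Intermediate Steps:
h(J, H) = J
Q(y) = -9 + y (Q(y) = -4 + (y - 5) = -4 + (-5 + y) = -9 + y)
N(x) = 12
N(5*(-4))*Q(4 - 4) = 12*(-9 + (4 - 4)) = 12*(-9 + 0) = 12*(-9) = -108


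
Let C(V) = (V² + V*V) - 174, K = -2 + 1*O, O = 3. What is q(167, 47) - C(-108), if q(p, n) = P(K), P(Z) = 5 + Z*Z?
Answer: -23148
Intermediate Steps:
K = 1 (K = -2 + 1*3 = -2 + 3 = 1)
C(V) = -174 + 2*V² (C(V) = (V² + V²) - 174 = 2*V² - 174 = -174 + 2*V²)
P(Z) = 5 + Z²
q(p, n) = 6 (q(p, n) = 5 + 1² = 5 + 1 = 6)
q(167, 47) - C(-108) = 6 - (-174 + 2*(-108)²) = 6 - (-174 + 2*11664) = 6 - (-174 + 23328) = 6 - 1*23154 = 6 - 23154 = -23148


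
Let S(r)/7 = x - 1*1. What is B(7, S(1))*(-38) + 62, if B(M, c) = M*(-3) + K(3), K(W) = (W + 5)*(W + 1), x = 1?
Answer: -356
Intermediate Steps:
K(W) = (1 + W)*(5 + W) (K(W) = (5 + W)*(1 + W) = (1 + W)*(5 + W))
S(r) = 0 (S(r) = 7*(1 - 1*1) = 7*(1 - 1) = 7*0 = 0)
B(M, c) = 32 - 3*M (B(M, c) = M*(-3) + (5 + 3² + 6*3) = -3*M + (5 + 9 + 18) = -3*M + 32 = 32 - 3*M)
B(7, S(1))*(-38) + 62 = (32 - 3*7)*(-38) + 62 = (32 - 21)*(-38) + 62 = 11*(-38) + 62 = -418 + 62 = -356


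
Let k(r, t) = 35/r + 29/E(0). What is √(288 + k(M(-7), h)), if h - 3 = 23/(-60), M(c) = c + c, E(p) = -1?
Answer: 3*√114/2 ≈ 16.016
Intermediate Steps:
M(c) = 2*c
h = 157/60 (h = 3 + 23/(-60) = 3 + 23*(-1/60) = 3 - 23/60 = 157/60 ≈ 2.6167)
k(r, t) = -29 + 35/r (k(r, t) = 35/r + 29/(-1) = 35/r + 29*(-1) = 35/r - 29 = -29 + 35/r)
√(288 + k(M(-7), h)) = √(288 + (-29 + 35/((2*(-7))))) = √(288 + (-29 + 35/(-14))) = √(288 + (-29 + 35*(-1/14))) = √(288 + (-29 - 5/2)) = √(288 - 63/2) = √(513/2) = 3*√114/2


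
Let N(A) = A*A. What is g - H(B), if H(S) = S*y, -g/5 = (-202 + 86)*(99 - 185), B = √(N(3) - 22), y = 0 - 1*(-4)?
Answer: -49880 - 4*I*√13 ≈ -49880.0 - 14.422*I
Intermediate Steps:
N(A) = A²
y = 4 (y = 0 + 4 = 4)
B = I*√13 (B = √(3² - 22) = √(9 - 22) = √(-13) = I*√13 ≈ 3.6056*I)
g = -49880 (g = -5*(-202 + 86)*(99 - 185) = -(-580)*(-86) = -5*9976 = -49880)
H(S) = 4*S (H(S) = S*4 = 4*S)
g - H(B) = -49880 - 4*I*√13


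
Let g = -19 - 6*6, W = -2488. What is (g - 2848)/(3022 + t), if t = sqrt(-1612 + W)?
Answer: -4386433/4568292 + 14515*I*sqrt(41)/4568292 ≈ -0.96019 + 0.020345*I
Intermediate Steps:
g = -55 (g = -19 - 36 = -55)
t = 10*I*sqrt(41) (t = sqrt(-1612 - 2488) = sqrt(-4100) = 10*I*sqrt(41) ≈ 64.031*I)
(g - 2848)/(3022 + t) = (-55 - 2848)/(3022 + 10*I*sqrt(41)) = -2903/(3022 + 10*I*sqrt(41))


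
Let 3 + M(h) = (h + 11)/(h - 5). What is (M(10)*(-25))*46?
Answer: -1380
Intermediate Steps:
M(h) = -3 + (11 + h)/(-5 + h) (M(h) = -3 + (h + 11)/(h - 5) = -3 + (11 + h)/(-5 + h))
(M(10)*(-25))*46 = ((2*(13 - 1*10)/(-5 + 10))*(-25))*46 = ((2*(13 - 10)/5)*(-25))*46 = ((2*(1/5)*3)*(-25))*46 = ((6/5)*(-25))*46 = -30*46 = -1380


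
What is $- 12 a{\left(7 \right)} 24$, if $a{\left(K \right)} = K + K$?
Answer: $-4032$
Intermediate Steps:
$a{\left(K \right)} = 2 K$
$- 12 a{\left(7 \right)} 24 = - 12 \cdot 2 \cdot 7 \cdot 24 = \left(-12\right) 14 \cdot 24 = \left(-168\right) 24 = -4032$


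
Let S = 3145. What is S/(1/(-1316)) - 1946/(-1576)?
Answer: -3261389187/788 ≈ -4.1388e+6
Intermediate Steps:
S/(1/(-1316)) - 1946/(-1576) = 3145/(1/(-1316)) - 1946/(-1576) = 3145/(-1/1316) - 1946*(-1/1576) = 3145*(-1316) + 973/788 = -4138820 + 973/788 = -3261389187/788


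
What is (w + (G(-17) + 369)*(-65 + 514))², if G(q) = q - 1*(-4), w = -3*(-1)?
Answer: 25551063409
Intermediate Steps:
w = 3
G(q) = 4 + q (G(q) = q + 4 = 4 + q)
(w + (G(-17) + 369)*(-65 + 514))² = (3 + ((4 - 17) + 369)*(-65 + 514))² = (3 + (-13 + 369)*449)² = (3 + 356*449)² = (3 + 159844)² = 159847² = 25551063409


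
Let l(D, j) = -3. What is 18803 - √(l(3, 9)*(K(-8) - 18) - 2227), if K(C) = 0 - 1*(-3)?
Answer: 18803 - I*√2182 ≈ 18803.0 - 46.712*I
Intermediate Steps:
K(C) = 3 (K(C) = 0 + 3 = 3)
18803 - √(l(3, 9)*(K(-8) - 18) - 2227) = 18803 - √(-3*(3 - 18) - 2227) = 18803 - √(-3*(-15) - 2227) = 18803 - √(45 - 2227) = 18803 - √(-2182) = 18803 - I*√2182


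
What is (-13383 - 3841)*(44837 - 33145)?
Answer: -201383008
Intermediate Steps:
(-13383 - 3841)*(44837 - 33145) = -17224*11692 = -201383008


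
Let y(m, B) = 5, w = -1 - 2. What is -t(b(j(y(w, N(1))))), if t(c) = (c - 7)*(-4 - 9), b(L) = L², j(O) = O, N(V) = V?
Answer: 234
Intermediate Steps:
w = -3
t(c) = 91 - 13*c (t(c) = (-7 + c)*(-13) = 91 - 13*c)
-t(b(j(y(w, N(1))))) = -(91 - 13*5²) = -(91 - 13*25) = -(91 - 325) = -1*(-234) = 234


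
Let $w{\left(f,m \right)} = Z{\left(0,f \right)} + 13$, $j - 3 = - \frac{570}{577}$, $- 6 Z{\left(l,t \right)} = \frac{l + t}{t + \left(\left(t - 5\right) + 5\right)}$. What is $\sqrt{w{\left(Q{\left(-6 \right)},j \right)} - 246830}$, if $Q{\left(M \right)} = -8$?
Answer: $\frac{7 i \sqrt{181335}}{6} \approx 496.81 i$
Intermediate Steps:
$Z{\left(l,t \right)} = - \frac{l + t}{12 t}$ ($Z{\left(l,t \right)} = - \frac{\left(l + t\right) \frac{1}{t + \left(\left(t - 5\right) + 5\right)}}{6} = - \frac{\left(l + t\right) \frac{1}{t + \left(\left(-5 + t\right) + 5\right)}}{6} = - \frac{\left(l + t\right) \frac{1}{t + t}}{6} = - \frac{\left(l + t\right) \frac{1}{2 t}}{6} = - \frac{\frac{1}{2} \frac{1}{t} \left(l + t\right)}{6} = - \frac{l + t}{12 t}$)
$j = \frac{1161}{577}$ ($j = 3 - \frac{570}{577} = \frac{1161}{577} \approx 2.0121$)
$w{\left(f,m \right)} = \frac{155}{12}$ ($w{\left(f,m \right)} = \frac{\left(-1\right) 0 - f}{12 f} + 13 = \frac{0 - f}{12 f} + 13 = \frac{\left(-1\right) f}{12 f} + 13 = - \frac{1}{12} + 13 = \frac{155}{12}$)
$\sqrt{w{\left(Q{\left(-6 \right)},j \right)} - 246830} = \sqrt{\frac{155}{12} - 246830} = \sqrt{- \frac{2961805}{12}} = \frac{7 i \sqrt{181335}}{6}$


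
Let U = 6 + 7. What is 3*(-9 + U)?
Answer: 12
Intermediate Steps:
U = 13
3*(-9 + U) = 3*(-9 + 13) = 3*4 = 12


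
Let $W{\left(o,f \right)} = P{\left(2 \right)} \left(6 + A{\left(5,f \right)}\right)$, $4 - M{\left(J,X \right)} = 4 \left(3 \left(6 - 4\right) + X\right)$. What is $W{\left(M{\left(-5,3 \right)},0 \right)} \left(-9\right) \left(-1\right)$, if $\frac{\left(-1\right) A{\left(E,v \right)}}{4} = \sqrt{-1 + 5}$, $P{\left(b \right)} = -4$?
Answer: $72$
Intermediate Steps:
$A{\left(E,v \right)} = -8$ ($A{\left(E,v \right)} = - 4 \sqrt{-1 + 5} = - 4 \sqrt{4} = \left(-4\right) 2 = -8$)
$M{\left(J,X \right)} = -20 - 4 X$ ($M{\left(J,X \right)} = 4 - 4 \left(3 \left(6 - 4\right) + X\right) = 4 - 4 \left(3 \cdot 2 + X\right) = 4 - 4 \left(6 + X\right) = 4 - \left(24 + 4 X\right) = -20 - 4 X$)
$W{\left(o,f \right)} = 8$ ($W{\left(o,f \right)} = - 4 \left(6 - 8\right) = \left(-4\right) \left(-2\right) = 8$)
$W{\left(M{\left(-5,3 \right)},0 \right)} \left(-9\right) \left(-1\right) = 8 \left(-9\right) \left(-1\right) = \left(-72\right) \left(-1\right) = 72$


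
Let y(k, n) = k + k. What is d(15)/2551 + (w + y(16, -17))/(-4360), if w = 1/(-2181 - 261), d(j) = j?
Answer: -39635993/27160803120 ≈ -0.0014593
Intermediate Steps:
w = -1/2442 (w = 1/(-2442) = -1/2442 ≈ -0.00040950)
y(k, n) = 2*k
d(15)/2551 + (w + y(16, -17))/(-4360) = 15/2551 + (-1/2442 + 2*16)/(-4360) = 15*(1/2551) + (-1/2442 + 32)*(-1/4360) = 15/2551 + (78143/2442)*(-1/4360) = 15/2551 - 78143/10647120 = -39635993/27160803120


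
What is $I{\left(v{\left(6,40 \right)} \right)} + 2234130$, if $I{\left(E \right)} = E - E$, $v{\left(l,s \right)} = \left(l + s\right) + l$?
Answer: $2234130$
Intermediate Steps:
$v{\left(l,s \right)} = s + 2 l$
$I{\left(E \right)} = 0$
$I{\left(v{\left(6,40 \right)} \right)} + 2234130 = 0 + 2234130 = 2234130$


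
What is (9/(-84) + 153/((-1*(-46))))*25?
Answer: 51825/644 ≈ 80.474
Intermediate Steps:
(9/(-84) + 153/((-1*(-46))))*25 = (9*(-1/84) + 153/46)*25 = (-3/28 + 153*(1/46))*25 = (-3/28 + 153/46)*25 = (2073/644)*25 = 51825/644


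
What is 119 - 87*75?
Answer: -6406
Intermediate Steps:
119 - 87*75 = 119 - 6525 = -6406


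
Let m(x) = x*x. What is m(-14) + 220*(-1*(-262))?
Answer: 57836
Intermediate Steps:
m(x) = x**2
m(-14) + 220*(-1*(-262)) = (-14)**2 + 220*(-1*(-262)) = 196 + 220*262 = 196 + 57640 = 57836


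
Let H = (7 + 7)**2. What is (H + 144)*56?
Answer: 19040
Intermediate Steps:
H = 196 (H = 14**2 = 196)
(H + 144)*56 = (196 + 144)*56 = 340*56 = 19040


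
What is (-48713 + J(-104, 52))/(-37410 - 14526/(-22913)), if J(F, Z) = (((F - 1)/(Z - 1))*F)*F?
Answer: 9216227251/4857244556 ≈ 1.8974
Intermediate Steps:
J(F, Z) = F²*(-1 + F)/(-1 + Z) (J(F, Z) = (((-1 + F)/(-1 + Z))*F)*F = (F*(-1 + F)/(-1 + Z))*F = F²*(-1 + F)/(-1 + Z))
(-48713 + J(-104, 52))/(-37410 - 14526/(-22913)) = (-48713 + (-104)²*(-1 - 104)/(-1 + 52))/(-37410 - 14526/(-22913)) = (-48713 + 10816*(-105)/51)/(-37410 - 14526*(-1/22913)) = (-48713 + 10816*(1/51)*(-105))/(-37410 + 14526/22913) = (-48713 - 378560/17)/(-857160804/22913) = -1206681/17*(-22913/857160804) = 9216227251/4857244556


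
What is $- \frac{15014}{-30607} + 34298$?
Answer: $\frac{1049773900}{30607} \approx 34299.0$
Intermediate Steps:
$- \frac{15014}{-30607} + 34298 = \left(-15014\right) \left(- \frac{1}{30607}\right) + 34298 = \frac{15014}{30607} + 34298 = \frac{1049773900}{30607}$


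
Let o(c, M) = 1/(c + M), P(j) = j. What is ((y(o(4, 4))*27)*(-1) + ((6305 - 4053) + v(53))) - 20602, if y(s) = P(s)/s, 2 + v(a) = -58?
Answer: -18437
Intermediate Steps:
o(c, M) = 1/(M + c)
v(a) = -60 (v(a) = -2 - 58 = -60)
y(s) = 1 (y(s) = s/s = 1)
((y(o(4, 4))*27)*(-1) + ((6305 - 4053) + v(53))) - 20602 = ((1*27)*(-1) + ((6305 - 4053) - 60)) - 20602 = (27*(-1) + (2252 - 60)) - 20602 = (-27 + 2192) - 20602 = 2165 - 20602 = -18437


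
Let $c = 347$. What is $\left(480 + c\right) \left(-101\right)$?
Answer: $-83527$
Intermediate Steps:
$\left(480 + c\right) \left(-101\right) = \left(480 + 347\right) \left(-101\right) = 827 \left(-101\right) = -83527$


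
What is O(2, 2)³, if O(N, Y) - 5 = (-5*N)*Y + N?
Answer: -2197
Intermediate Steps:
O(N, Y) = 5 + N - 5*N*Y (O(N, Y) = 5 + ((-5*N)*Y + N) = 5 + (-5*N*Y + N) = 5 + (N - 5*N*Y) = 5 + N - 5*N*Y)
O(2, 2)³ = (5 + 2 - 5*2*2)³ = (5 + 2 - 20)³ = (-13)³ = -2197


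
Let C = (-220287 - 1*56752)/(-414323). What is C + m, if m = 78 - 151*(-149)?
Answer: 1336349630/59189 ≈ 22578.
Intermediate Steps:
m = 22577 (m = 78 + 22499 = 22577)
C = 39577/59189 (C = (-220287 - 56752)*(-1/414323) = -277039*(-1/414323) = 39577/59189 ≈ 0.66865)
C + m = 39577/59189 + 22577 = 1336349630/59189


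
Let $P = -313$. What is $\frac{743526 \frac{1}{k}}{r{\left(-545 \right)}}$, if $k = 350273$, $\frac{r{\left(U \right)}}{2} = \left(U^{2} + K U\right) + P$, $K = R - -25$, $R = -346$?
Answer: $\frac{17703}{7867081541} \approx 2.2503 \cdot 10^{-6}$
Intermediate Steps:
$K = -321$ ($K = -346 - -25 = -346 + 25 = -321$)
$r{\left(U \right)} = -626 - 642 U + 2 U^{2}$ ($r{\left(U \right)} = 2 \left(\left(U^{2} - 321 U\right) - 313\right) = 2 \left(-313 + U^{2} - 321 U\right) = -626 - 642 U + 2 U^{2}$)
$\frac{743526 \frac{1}{k}}{r{\left(-545 \right)}} = \frac{743526 \cdot \frac{1}{350273}}{-626 - -349890 + 2 \left(-545\right)^{2}} = \frac{743526 \cdot \frac{1}{350273}}{-626 + 349890 + 2 \cdot 297025} = \frac{106218}{50039 \left(-626 + 349890 + 594050\right)} = \frac{106218}{50039 \cdot 943314} = \frac{106218}{50039} \cdot \frac{1}{943314} = \frac{17703}{7867081541}$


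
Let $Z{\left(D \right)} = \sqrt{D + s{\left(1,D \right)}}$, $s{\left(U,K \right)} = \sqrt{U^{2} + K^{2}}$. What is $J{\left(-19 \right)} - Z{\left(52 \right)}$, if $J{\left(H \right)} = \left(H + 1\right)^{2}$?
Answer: $324 - \sqrt{52 + \sqrt{2705}} \approx 313.8$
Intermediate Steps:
$s{\left(U,K \right)} = \sqrt{K^{2} + U^{2}}$
$J{\left(H \right)} = \left(1 + H\right)^{2}$
$Z{\left(D \right)} = \sqrt{D + \sqrt{1 + D^{2}}}$ ($Z{\left(D \right)} = \sqrt{D + \sqrt{D^{2} + 1^{2}}} = \sqrt{D + \sqrt{D^{2} + 1}} = \sqrt{D + \sqrt{1 + D^{2}}}$)
$J{\left(-19 \right)} - Z{\left(52 \right)} = \left(1 - 19\right)^{2} - \sqrt{52 + \sqrt{1 + 52^{2}}} = \left(-18\right)^{2} - \sqrt{52 + \sqrt{1 + 2704}} = 324 - \sqrt{52 + \sqrt{2705}}$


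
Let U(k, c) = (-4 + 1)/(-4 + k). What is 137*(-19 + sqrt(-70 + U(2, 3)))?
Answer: -2603 + 137*I*sqrt(274)/2 ≈ -2603.0 + 1133.9*I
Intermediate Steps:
U(k, c) = -3/(-4 + k)
137*(-19 + sqrt(-70 + U(2, 3))) = 137*(-19 + sqrt(-70 - 3/(-4 + 2))) = 137*(-19 + sqrt(-70 - 3/(-2))) = 137*(-19 + sqrt(-70 - 3*(-1/2))) = 137*(-19 + sqrt(-70 + 3/2)) = 137*(-19 + sqrt(-137/2)) = 137*(-19 + I*sqrt(274)/2) = -2603 + 137*I*sqrt(274)/2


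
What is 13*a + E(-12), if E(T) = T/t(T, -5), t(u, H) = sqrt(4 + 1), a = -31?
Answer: -403 - 12*sqrt(5)/5 ≈ -408.37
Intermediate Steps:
t(u, H) = sqrt(5)
E(T) = T*sqrt(5)/5 (E(T) = T/(sqrt(5)) = T*(sqrt(5)/5) = T*sqrt(5)/5)
13*a + E(-12) = 13*(-31) + (1/5)*(-12)*sqrt(5) = -403 - 12*sqrt(5)/5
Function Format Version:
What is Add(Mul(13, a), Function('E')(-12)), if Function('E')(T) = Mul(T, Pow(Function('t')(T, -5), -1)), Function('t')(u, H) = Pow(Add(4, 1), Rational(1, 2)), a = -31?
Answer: Add(-403, Mul(Rational(-12, 5), Pow(5, Rational(1, 2)))) ≈ -408.37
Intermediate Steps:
Function('t')(u, H) = Pow(5, Rational(1, 2))
Function('E')(T) = Mul(Rational(1, 5), T, Pow(5, Rational(1, 2))) (Function('E')(T) = Mul(T, Pow(Pow(5, Rational(1, 2)), -1)) = Mul(T, Mul(Rational(1, 5), Pow(5, Rational(1, 2)))) = Mul(Rational(1, 5), T, Pow(5, Rational(1, 2))))
Add(Mul(13, a), Function('E')(-12)) = Add(Mul(13, -31), Mul(Rational(1, 5), -12, Pow(5, Rational(1, 2)))) = Add(-403, Mul(Rational(-12, 5), Pow(5, Rational(1, 2))))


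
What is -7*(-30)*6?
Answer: 1260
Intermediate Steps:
-7*(-30)*6 = 210*6 = 1260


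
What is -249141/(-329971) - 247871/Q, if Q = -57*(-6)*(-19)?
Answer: 83409159959/2144151558 ≈ 38.901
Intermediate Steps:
Q = -6498 (Q = 342*(-19) = -6498)
-249141/(-329971) - 247871/Q = -249141/(-329971) - 247871/(-6498) = -249141*(-1/329971) - 247871*(-1/6498) = 249141/329971 + 247871/6498 = 83409159959/2144151558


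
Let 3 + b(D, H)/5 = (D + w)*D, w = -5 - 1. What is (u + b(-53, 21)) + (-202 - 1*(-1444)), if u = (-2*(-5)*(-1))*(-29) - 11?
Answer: 17141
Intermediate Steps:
w = -6
b(D, H) = -15 + 5*D*(-6 + D) (b(D, H) = -15 + 5*((D - 6)*D) = -15 + 5*((-6 + D)*D) = -15 + 5*(D*(-6 + D)) = -15 + 5*D*(-6 + D))
u = 279 (u = (10*(-1))*(-29) - 11 = -10*(-29) - 11 = 290 - 11 = 279)
(u + b(-53, 21)) + (-202 - 1*(-1444)) = (279 + (-15 - 30*(-53) + 5*(-53)**2)) + (-202 - 1*(-1444)) = (279 + (-15 + 1590 + 5*2809)) + (-202 + 1444) = (279 + (-15 + 1590 + 14045)) + 1242 = (279 + 15620) + 1242 = 15899 + 1242 = 17141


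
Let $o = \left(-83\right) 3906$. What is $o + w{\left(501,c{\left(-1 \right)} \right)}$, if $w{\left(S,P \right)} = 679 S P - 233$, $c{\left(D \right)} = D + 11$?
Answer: $3077359$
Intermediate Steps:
$c{\left(D \right)} = 11 + D$
$w{\left(S,P \right)} = -233 + 679 P S$ ($w{\left(S,P \right)} = 679 P S - 233 = -233 + 679 P S$)
$o = -324198$
$o + w{\left(501,c{\left(-1 \right)} \right)} = -324198 - \left(233 - 679 \left(11 - 1\right) 501\right) = -324198 - \left(233 - 3401790\right) = -324198 + \left(-233 + 3401790\right) = -324198 + 3401557 = 3077359$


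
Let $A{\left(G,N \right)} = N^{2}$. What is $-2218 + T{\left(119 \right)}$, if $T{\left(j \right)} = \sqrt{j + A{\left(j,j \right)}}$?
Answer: $-2218 + 2 \sqrt{3570} \approx -2098.5$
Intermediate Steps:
$T{\left(j \right)} = \sqrt{j + j^{2}}$
$-2218 + T{\left(119 \right)} = -2218 + \sqrt{119 \left(1 + 119\right)} = -2218 + \sqrt{119 \cdot 120} = -2218 + \sqrt{14280} = -2218 + 2 \sqrt{3570}$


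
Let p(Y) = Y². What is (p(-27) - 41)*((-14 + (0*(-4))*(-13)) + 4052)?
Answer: 2778144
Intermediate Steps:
(p(-27) - 41)*((-14 + (0*(-4))*(-13)) + 4052) = ((-27)² - 41)*((-14 + (0*(-4))*(-13)) + 4052) = (729 - 41)*((-14 + 0*(-13)) + 4052) = 688*((-14 + 0) + 4052) = 688*(-14 + 4052) = 688*4038 = 2778144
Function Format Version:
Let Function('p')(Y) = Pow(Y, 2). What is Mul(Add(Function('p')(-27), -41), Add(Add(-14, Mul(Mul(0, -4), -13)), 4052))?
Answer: 2778144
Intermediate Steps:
Mul(Add(Function('p')(-27), -41), Add(Add(-14, Mul(Mul(0, -4), -13)), 4052)) = Mul(Add(Pow(-27, 2), -41), Add(Add(-14, Mul(Mul(0, -4), -13)), 4052)) = Mul(Add(729, -41), Add(Add(-14, Mul(0, -13)), 4052)) = Mul(688, Add(Add(-14, 0), 4052)) = Mul(688, Add(-14, 4052)) = Mul(688, 4038) = 2778144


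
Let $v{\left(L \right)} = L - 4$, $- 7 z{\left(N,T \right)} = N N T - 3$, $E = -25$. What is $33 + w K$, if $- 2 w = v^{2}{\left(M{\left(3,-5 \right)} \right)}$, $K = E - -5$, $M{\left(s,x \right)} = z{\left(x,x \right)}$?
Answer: $\frac{101617}{49} \approx 2073.8$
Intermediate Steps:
$z{\left(N,T \right)} = \frac{3}{7} - \frac{T N^{2}}{7}$ ($z{\left(N,T \right)} = - \frac{N N T - 3}{7} = - \frac{N^{2} T - 3}{7} = - \frac{T N^{2} - 3}{7} = - \frac{-3 + T N^{2}}{7} = \frac{3}{7} - \frac{T N^{2}}{7}$)
$M{\left(s,x \right)} = \frac{3}{7} - \frac{x^{3}}{7}$ ($M{\left(s,x \right)} = \frac{3}{7} - \frac{x x^{2}}{7} = \frac{3}{7} - \frac{x^{3}}{7}$)
$v{\left(L \right)} = -4 + L$ ($v{\left(L \right)} = L - 4 = -4 + L$)
$K = -20$ ($K = -25 - -5 = -25 + 5 = -20$)
$w = - \frac{5000}{49}$ ($w = - \frac{\left(-4 - \left(- \frac{3}{7} + \frac{\left(-5\right)^{3}}{7}\right)\right)^{2}}{2} = - \frac{\left(-4 + \left(\frac{3}{7} - - \frac{125}{7}\right)\right)^{2}}{2} = - \frac{\left(-4 + \left(\frac{3}{7} + \frac{125}{7}\right)\right)^{2}}{2} = - \frac{\left(-4 + \frac{128}{7}\right)^{2}}{2} = - \frac{\left(\frac{100}{7}\right)^{2}}{2} = \left(- \frac{1}{2}\right) \frac{10000}{49} = - \frac{5000}{49} \approx -102.04$)
$33 + w K = 33 - - \frac{100000}{49} = 33 + \frac{100000}{49} = \frac{101617}{49}$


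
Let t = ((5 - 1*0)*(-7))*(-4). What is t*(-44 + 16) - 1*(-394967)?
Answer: 391047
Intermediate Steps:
t = 140 (t = ((5 + 0)*(-7))*(-4) = (5*(-7))*(-4) = -35*(-4) = 140)
t*(-44 + 16) - 1*(-394967) = 140*(-44 + 16) - 1*(-394967) = 140*(-28) + 394967 = -3920 + 394967 = 391047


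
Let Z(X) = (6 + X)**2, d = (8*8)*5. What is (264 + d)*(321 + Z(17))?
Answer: 496400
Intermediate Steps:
d = 320 (d = 64*5 = 320)
(264 + d)*(321 + Z(17)) = (264 + 320)*(321 + (6 + 17)**2) = 584*(321 + 23**2) = 584*(321 + 529) = 584*850 = 496400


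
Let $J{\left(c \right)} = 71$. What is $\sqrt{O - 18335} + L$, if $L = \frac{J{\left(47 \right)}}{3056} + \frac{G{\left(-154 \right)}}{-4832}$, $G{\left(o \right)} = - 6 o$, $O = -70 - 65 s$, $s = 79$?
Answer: $- \frac{77521}{461456} + 2 i \sqrt{5885} \approx -0.16799 + 153.43 i$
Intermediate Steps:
$O = -5205$ ($O = -70 - 5135 = -5205$)
$L = - \frac{77521}{461456}$ ($L = \frac{71}{3056} + \frac{\left(-6\right) \left(-154\right)}{-4832} = 71 \cdot \frac{1}{3056} + 924 \left(- \frac{1}{4832}\right) = \frac{71}{3056} - \frac{231}{1208} = - \frac{77521}{461456} \approx -0.16799$)
$\sqrt{O - 18335} + L = \sqrt{-5205 - 18335} - \frac{77521}{461456} = \sqrt{-23540} - \frac{77521}{461456} = 2 i \sqrt{5885} - \frac{77521}{461456} = - \frac{77521}{461456} + 2 i \sqrt{5885}$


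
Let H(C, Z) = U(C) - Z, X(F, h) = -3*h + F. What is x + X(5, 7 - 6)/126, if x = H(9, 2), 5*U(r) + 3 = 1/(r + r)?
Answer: -1621/630 ≈ -2.5730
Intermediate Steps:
X(F, h) = F - 3*h
U(r) = -⅗ + 1/(10*r) (U(r) = -⅗ + 1/(5*(r + r)) = -⅗ + 1/(5*((2*r))) = -⅗ + (1/(2*r))/5 = -⅗ + 1/(10*r))
H(C, Z) = -Z + (1 - 6*C)/(10*C) (H(C, Z) = (1 - 6*C)/(10*C) - Z = -Z + (1 - 6*C)/(10*C))
x = -233/90 (x = -⅗ - 1*2 + (⅒)/9 = -⅗ - 2 + (⅒)*(⅑) = -⅗ - 2 + 1/90 = -233/90 ≈ -2.5889)
x + X(5, 7 - 6)/126 = -233/90 + (5 - 3*(7 - 6))/126 = -233/90 + (5 - 3*1)*(1/126) = -233/90 + (5 - 3)*(1/126) = -233/90 + 2*(1/126) = -233/90 + 1/63 = -1621/630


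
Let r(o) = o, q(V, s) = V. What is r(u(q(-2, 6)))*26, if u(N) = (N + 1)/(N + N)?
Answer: 13/2 ≈ 6.5000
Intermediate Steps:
u(N) = (1 + N)/(2*N) (u(N) = (1 + N)/((2*N)) = (1 + N)*(1/(2*N)) = (1 + N)/(2*N))
r(u(q(-2, 6)))*26 = ((1/2)*(1 - 2)/(-2))*26 = ((1/2)*(-1/2)*(-1))*26 = (1/4)*26 = 13/2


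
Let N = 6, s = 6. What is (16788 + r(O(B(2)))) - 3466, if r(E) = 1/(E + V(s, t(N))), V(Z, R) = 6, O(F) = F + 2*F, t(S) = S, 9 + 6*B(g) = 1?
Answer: 26645/2 ≈ 13323.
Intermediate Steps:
B(g) = -4/3 (B(g) = -3/2 + (⅙)*1 = -3/2 + ⅙ = -4/3)
O(F) = 3*F
r(E) = 1/(6 + E) (r(E) = 1/(E + 6) = 1/(6 + E))
(16788 + r(O(B(2)))) - 3466 = (16788 + 1/(6 + 3*(-4/3))) - 3466 = (16788 + 1/(6 - 4)) - 3466 = (16788 + 1/2) - 3466 = (16788 + ½) - 3466 = 33577/2 - 3466 = 26645/2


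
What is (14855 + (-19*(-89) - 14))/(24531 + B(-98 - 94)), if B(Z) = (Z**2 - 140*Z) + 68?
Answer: 16532/88343 ≈ 0.18713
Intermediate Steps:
B(Z) = 68 + Z**2 - 140*Z
(14855 + (-19*(-89) - 14))/(24531 + B(-98 - 94)) = (14855 + (-19*(-89) - 14))/(24531 + (68 + (-98 - 94)**2 - 140*(-98 - 94))) = (14855 + (1691 - 14))/(24531 + (68 + (-192)**2 - 140*(-192))) = (14855 + 1677)/(24531 + (68 + 36864 + 26880)) = 16532/(24531 + 63812) = 16532/88343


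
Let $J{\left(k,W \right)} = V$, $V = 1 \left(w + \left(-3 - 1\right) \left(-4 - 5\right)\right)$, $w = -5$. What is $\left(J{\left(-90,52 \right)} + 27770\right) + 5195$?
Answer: $32996$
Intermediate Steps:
$V = 31$ ($V = 1 \left(-5 + \left(-3 - 1\right) \left(-4 - 5\right)\right) = 1 \left(-5 - -36\right) = 1 \left(-5 + 36\right) = 1 \cdot 31 = 31$)
$J{\left(k,W \right)} = 31$
$\left(J{\left(-90,52 \right)} + 27770\right) + 5195 = \left(31 + 27770\right) + 5195 = 27801 + 5195 = 32996$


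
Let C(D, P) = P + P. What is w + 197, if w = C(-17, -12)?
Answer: 173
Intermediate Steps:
C(D, P) = 2*P
w = -24 (w = 2*(-12) = -24)
w + 197 = -24 + 197 = 173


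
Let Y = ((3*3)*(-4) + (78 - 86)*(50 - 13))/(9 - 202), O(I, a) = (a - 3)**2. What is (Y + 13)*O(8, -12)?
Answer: 639225/193 ≈ 3312.0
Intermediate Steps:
O(I, a) = (-3 + a)**2
Y = 332/193 (Y = (9*(-4) - 8*37)/(-193) = (-36 - 296)*(-1/193) = -332*(-1/193) = 332/193 ≈ 1.7202)
(Y + 13)*O(8, -12) = (332/193 + 13)*(-3 - 12)**2 = (2841/193)*(-15)**2 = (2841/193)*225 = 639225/193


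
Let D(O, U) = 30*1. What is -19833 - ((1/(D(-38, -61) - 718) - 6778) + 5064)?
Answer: -12465871/688 ≈ -18119.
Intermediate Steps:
D(O, U) = 30
-19833 - ((1/(D(-38, -61) - 718) - 6778) + 5064) = -19833 - ((1/(30 - 718) - 6778) + 5064) = -19833 - ((1/(-688) - 6778) + 5064) = -19833 - ((-1/688 - 6778) + 5064) = -19833 - (-4663265/688 + 5064) = -19833 - 1*(-1179233/688) = -19833 + 1179233/688 = -12465871/688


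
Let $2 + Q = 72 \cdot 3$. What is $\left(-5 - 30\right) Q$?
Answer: $-7490$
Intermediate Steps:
$Q = 214$ ($Q = -2 + 72 \cdot 3 = -2 + 216 = 214$)
$\left(-5 - 30\right) Q = \left(-5 - 30\right) 214 = \left(-35\right) 214 = -7490$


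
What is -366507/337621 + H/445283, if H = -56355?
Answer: -182225967936/150336891743 ≈ -1.2121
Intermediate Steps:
-366507/337621 + H/445283 = -366507/337621 - 56355/445283 = -182225967936/150336891743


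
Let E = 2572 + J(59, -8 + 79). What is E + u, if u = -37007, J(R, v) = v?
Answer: -34364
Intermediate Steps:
E = 2643 (E = 2572 + (-8 + 79) = 2572 + 71 = 2643)
E + u = 2643 - 37007 = -34364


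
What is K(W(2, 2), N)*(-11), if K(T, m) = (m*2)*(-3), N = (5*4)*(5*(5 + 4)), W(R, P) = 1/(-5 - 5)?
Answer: 59400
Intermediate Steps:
W(R, P) = -⅒ (W(R, P) = 1/(-10) = -⅒)
N = 900 (N = 20*(5*9) = 20*45 = 900)
K(T, m) = -6*m (K(T, m) = (2*m)*(-3) = -6*m)
K(W(2, 2), N)*(-11) = -6*900*(-11) = -5400*(-11) = 59400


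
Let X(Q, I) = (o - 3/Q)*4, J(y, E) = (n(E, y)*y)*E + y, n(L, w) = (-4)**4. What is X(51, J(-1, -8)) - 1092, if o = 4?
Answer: -18296/17 ≈ -1076.2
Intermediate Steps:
n(L, w) = 256
J(y, E) = y + 256*E*y (J(y, E) = (256*y)*E + y = 256*E*y + y = y + 256*E*y)
X(Q, I) = 16 - 12/Q (X(Q, I) = (4 - 3/Q)*4 = 16 - 12/Q)
X(51, J(-1, -8)) - 1092 = (16 - 12/51) - 1092 = (16 - 12*1/51) - 1092 = (16 - 4/17) - 1092 = 268/17 - 1092 = -18296/17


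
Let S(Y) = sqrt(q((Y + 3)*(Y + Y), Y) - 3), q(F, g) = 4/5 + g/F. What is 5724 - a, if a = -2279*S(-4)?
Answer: 5724 + 6837*I*sqrt(30)/10 ≈ 5724.0 + 3744.8*I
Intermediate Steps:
q(F, g) = 4/5 + g/F (q(F, g) = 4*(1/5) + g/F = 4/5 + g/F)
S(Y) = sqrt(-11/5 + 1/(2*(3 + Y))) (S(Y) = sqrt((4/5 + Y/(((Y + 3)*(Y + Y)))) - 3) = sqrt((4/5 + Y/(((3 + Y)*(2*Y)))) - 3) = sqrt((4/5 + Y/((2*Y*(3 + Y)))) - 3) = sqrt((4/5 + Y*(1/(2*Y*(3 + Y)))) - 3) = sqrt((4/5 + 1/(2*(3 + Y))) - 3) = sqrt(-11/5 + 1/(2*(3 + Y))))
a = -6837*I*sqrt(30)/10 (a = -2279*sqrt(10)*sqrt((-61 - 22*(-4))/(3 - 4))/10 = -2279*sqrt(10)*sqrt((-61 + 88)/(-1))/10 = -2279*sqrt(10)*sqrt(-1*27)/10 = -2279*sqrt(10)*sqrt(-27)/10 = -2279*sqrt(10)*3*I*sqrt(3)/10 = -6837*I*sqrt(30)/10 ≈ -3744.8*I)
5724 - a = 5724 - (-6837)*I*sqrt(30)/10 = 5724 + 6837*I*sqrt(30)/10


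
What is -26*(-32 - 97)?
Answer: 3354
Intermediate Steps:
-26*(-32 - 97) = -26*(-129) = 3354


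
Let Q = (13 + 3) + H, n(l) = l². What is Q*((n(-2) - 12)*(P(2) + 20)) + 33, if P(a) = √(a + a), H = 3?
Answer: -3311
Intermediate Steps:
P(a) = √2*√a (P(a) = √(2*a) = √2*√a)
Q = 19 (Q = (13 + 3) + 3 = 16 + 3 = 19)
Q*((n(-2) - 12)*(P(2) + 20)) + 33 = 19*(((-2)² - 12)*(√2*√2 + 20)) + 33 = 19*((4 - 12)*(2 + 20)) + 33 = 19*(-8*22) + 33 = 19*(-176) + 33 = -3344 + 33 = -3311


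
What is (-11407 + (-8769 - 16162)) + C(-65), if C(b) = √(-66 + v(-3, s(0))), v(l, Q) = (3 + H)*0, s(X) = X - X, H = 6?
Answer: -36338 + I*√66 ≈ -36338.0 + 8.124*I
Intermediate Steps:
s(X) = 0
v(l, Q) = 0 (v(l, Q) = (3 + 6)*0 = 9*0 = 0)
C(b) = I*√66 (C(b) = √(-66 + 0) = √(-66) = I*√66)
(-11407 + (-8769 - 16162)) + C(-65) = (-11407 + (-8769 - 16162)) + I*√66 = (-11407 - 24931) + I*√66 = -36338 + I*√66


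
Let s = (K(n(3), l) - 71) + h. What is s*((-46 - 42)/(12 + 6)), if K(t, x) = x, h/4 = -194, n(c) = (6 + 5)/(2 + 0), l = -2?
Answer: 12452/3 ≈ 4150.7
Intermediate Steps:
n(c) = 11/2
h = -776 (h = 4*(-194) = -776)
s = -849 (s = (-2 - 71) - 776 = -73 - 776 = -849)
s*((-46 - 42)/(12 + 6)) = -849*(-46 - 42)/(12 + 6) = -(-74712)/18 = -849*(-44/9) = 12452/3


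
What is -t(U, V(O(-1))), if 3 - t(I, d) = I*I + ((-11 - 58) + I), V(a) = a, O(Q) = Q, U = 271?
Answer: 73640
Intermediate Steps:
t(I, d) = 72 - I - I² (t(I, d) = 3 - (I*I + ((-11 - 58) + I)) = 3 - (I² + (-69 + I)) = 3 - (-69 + I + I²) = 3 + (69 - I - I²) = 72 - I - I²)
-t(U, V(O(-1))) = -(72 - 1*271 - 1*271²) = -(72 - 271 - 1*73441) = -(72 - 271 - 73441) = -1*(-73640) = 73640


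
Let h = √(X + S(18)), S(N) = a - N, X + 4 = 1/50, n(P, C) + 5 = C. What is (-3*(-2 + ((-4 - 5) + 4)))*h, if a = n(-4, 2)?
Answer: 21*I*√2498/10 ≈ 104.96*I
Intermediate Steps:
n(P, C) = -5 + C
X = -199/50 (X = -4 + 1/50 = -199/50 ≈ -3.9800)
a = -3 (a = -5 + 2 = -3)
S(N) = -3 - N
h = I*√2498/10 (h = √(-199/50 + (-3 - 1*18)) = √(-199/50 + (-3 - 18)) = √(-199/50 - 21) = √(-1249/50) = I*√2498/10 ≈ 4.998*I)
(-3*(-2 + ((-4 - 5) + 4)))*h = (-3*(-2 + ((-4 - 5) + 4)))*(I*√2498/10) = (-3*(-2 + (-9 + 4)))*(I*√2498/10) = (-3*(-2 - 5))*(I*√2498/10) = (-3*(-7))*(I*√2498/10) = 21*(I*√2498/10) = 21*I*√2498/10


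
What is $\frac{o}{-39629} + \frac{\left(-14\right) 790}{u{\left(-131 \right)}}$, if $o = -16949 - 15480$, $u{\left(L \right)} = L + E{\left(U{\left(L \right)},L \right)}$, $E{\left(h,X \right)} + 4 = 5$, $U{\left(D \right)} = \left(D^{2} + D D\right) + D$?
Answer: $\frac{44251251}{515177} \approx 85.895$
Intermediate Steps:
$U{\left(D \right)} = D + 2 D^{2}$ ($U{\left(D \right)} = \left(D^{2} + D^{2}\right) + D = 2 D^{2} + D = D + 2 D^{2}$)
$E{\left(h,X \right)} = 1$ ($E{\left(h,X \right)} = -4 + 5 = 1$)
$u{\left(L \right)} = 1 + L$ ($u{\left(L \right)} = L + 1 = 1 + L$)
$o = -32429$
$\frac{o}{-39629} + \frac{\left(-14\right) 790}{u{\left(-131 \right)}} = - \frac{32429}{-39629} + \frac{\left(-14\right) 790}{1 - 131} = \left(-32429\right) \left(- \frac{1}{39629}\right) - \frac{11060}{-130} = \frac{32429}{39629} - - \frac{1106}{13} = \frac{32429}{39629} + \frac{1106}{13} = \frac{44251251}{515177}$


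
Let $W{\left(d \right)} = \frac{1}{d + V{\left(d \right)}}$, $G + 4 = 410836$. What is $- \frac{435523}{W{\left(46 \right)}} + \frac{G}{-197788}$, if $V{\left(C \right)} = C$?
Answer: $- \frac{1981248234560}{49447} \approx -4.0068 \cdot 10^{7}$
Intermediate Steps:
$G = 410832$ ($G = -4 + 410836 = 410832$)
$W{\left(d \right)} = \frac{1}{2 d}$ ($W{\left(d \right)} = \frac{1}{d + d} = \frac{1}{2 d}$)
$- \frac{435523}{W{\left(46 \right)}} + \frac{G}{-197788} = - \frac{435523}{\frac{1}{2} \cdot \frac{1}{46}} + \frac{410832}{-197788} = - \frac{435523}{\frac{1}{2} \cdot \frac{1}{46}} + 410832 \left(- \frac{1}{197788}\right) = - 435523 \frac{1}{\frac{1}{92}} - \frac{102708}{49447} = \left(-435523\right) 92 - \frac{102708}{49447} = -40068116 - \frac{102708}{49447} = - \frac{1981248234560}{49447}$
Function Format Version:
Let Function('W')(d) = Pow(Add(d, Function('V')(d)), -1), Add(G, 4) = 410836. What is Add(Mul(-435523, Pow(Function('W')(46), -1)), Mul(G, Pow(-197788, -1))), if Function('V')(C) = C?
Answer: Rational(-1981248234560, 49447) ≈ -4.0068e+7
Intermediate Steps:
G = 410832 (G = Add(-4, 410836) = 410832)
Function('W')(d) = Mul(Rational(1, 2), Pow(d, -1)) (Function('W')(d) = Pow(Add(d, d), -1) = Pow(Mul(2, d), -1) = Mul(Rational(1, 2), Pow(d, -1)))
Add(Mul(-435523, Pow(Function('W')(46), -1)), Mul(G, Pow(-197788, -1))) = Add(Mul(-435523, Pow(Mul(Rational(1, 2), Pow(46, -1)), -1)), Mul(410832, Pow(-197788, -1))) = Add(Mul(-435523, Pow(Mul(Rational(1, 2), Rational(1, 46)), -1)), Mul(410832, Rational(-1, 197788))) = Add(Mul(-435523, Pow(Rational(1, 92), -1)), Rational(-102708, 49447)) = Add(Mul(-435523, 92), Rational(-102708, 49447)) = Add(-40068116, Rational(-102708, 49447)) = Rational(-1981248234560, 49447)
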